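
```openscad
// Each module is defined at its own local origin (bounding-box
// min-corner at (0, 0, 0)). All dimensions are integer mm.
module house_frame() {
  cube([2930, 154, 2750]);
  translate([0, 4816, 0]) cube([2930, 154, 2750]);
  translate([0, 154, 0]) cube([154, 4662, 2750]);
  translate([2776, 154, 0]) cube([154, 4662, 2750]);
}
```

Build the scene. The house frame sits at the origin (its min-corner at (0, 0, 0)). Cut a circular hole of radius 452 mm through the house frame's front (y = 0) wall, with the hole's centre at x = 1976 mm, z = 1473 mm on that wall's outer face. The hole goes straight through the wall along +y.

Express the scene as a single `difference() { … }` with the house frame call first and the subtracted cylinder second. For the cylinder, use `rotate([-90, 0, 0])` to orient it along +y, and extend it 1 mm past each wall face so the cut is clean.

difference() {
  house_frame();
  translate([1976, -1, 1473]) rotate([-90, 0, 0]) cylinder(h = 156, r = 452);
}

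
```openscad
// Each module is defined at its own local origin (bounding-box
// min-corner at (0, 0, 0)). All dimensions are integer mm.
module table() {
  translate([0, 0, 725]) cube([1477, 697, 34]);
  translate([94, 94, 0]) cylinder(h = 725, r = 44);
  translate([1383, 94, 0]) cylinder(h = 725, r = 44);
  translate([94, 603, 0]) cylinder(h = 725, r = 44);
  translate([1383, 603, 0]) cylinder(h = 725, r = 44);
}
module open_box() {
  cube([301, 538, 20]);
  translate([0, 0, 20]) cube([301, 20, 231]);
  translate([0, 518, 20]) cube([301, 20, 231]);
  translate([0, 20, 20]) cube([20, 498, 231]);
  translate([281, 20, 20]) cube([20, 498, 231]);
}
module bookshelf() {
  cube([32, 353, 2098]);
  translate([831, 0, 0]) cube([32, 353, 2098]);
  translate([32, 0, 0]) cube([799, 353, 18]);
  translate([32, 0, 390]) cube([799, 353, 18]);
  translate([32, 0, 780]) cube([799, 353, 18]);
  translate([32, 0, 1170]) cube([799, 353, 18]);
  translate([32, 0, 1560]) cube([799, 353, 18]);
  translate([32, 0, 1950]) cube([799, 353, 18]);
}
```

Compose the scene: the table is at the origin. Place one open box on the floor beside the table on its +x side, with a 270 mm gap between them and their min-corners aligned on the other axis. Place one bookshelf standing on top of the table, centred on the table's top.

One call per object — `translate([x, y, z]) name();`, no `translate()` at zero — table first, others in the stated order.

table();
translate([1747, 0, 0]) open_box();
translate([307, 172, 759]) bookshelf();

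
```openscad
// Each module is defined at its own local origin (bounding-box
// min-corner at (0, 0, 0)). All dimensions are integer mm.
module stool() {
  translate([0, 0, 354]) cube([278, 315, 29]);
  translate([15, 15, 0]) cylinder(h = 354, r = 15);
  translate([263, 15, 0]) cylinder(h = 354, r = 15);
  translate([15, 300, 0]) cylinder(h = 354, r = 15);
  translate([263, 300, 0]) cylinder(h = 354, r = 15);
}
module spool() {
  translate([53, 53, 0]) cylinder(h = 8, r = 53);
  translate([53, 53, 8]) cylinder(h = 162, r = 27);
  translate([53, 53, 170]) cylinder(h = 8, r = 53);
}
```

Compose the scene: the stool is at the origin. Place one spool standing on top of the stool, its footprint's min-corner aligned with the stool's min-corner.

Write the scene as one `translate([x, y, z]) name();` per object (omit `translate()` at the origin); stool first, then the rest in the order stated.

stool();
translate([0, 0, 383]) spool();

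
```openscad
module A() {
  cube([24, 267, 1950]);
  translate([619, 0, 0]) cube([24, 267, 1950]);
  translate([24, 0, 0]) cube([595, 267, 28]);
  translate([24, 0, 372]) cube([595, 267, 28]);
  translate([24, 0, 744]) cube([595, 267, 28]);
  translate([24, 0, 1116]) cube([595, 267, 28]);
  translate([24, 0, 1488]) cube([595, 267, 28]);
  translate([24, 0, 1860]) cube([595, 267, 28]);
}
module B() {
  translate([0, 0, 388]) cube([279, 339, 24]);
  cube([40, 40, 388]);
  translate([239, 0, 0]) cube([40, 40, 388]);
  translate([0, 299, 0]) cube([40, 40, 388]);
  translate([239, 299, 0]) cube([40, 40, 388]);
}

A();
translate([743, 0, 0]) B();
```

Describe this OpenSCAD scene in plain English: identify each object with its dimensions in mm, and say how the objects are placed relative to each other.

A is a bookshelf 643 mm wide overall, 267 mm deep and 1950 mm tall. The two sides are 24 mm thick vertical panels. 6 horizontal shelves of 28 mm thickness span between the inner faces of the sides; the lowest shelf sits on the floor and shelves are stacked with a clear vertical gap of 344 mm between each pair.

B is a four-legged stool. The seat is 279×339 mm, 24 mm thick, top at z = 412 mm. It stands on four square legs, each 40×40 mm in cross-section, from z = 0 to the seat underside, each flush with a corner of the seat.

The stool is on the floor beside the bookshelf on its +x side.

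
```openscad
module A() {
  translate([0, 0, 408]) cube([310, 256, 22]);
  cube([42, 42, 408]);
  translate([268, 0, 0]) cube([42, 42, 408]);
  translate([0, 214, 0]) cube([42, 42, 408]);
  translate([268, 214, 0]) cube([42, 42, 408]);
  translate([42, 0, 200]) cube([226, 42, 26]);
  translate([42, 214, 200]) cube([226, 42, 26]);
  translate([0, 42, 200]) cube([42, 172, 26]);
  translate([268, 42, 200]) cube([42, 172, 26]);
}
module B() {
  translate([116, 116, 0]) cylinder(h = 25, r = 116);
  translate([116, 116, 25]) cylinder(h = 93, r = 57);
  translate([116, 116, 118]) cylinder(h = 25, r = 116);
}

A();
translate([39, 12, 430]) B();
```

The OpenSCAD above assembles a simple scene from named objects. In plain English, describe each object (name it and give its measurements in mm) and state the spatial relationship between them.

A is a four-legged stool. The seat is 310×256 mm, 22 mm thick, top at z = 430 mm. It stands on four square legs, each 42×42 mm in cross-section, from z = 0 to the seat underside, each flush with a corner of the seat. Four stretchers, 42 mm wide and 26 mm tall, connect adjacent legs with their undersides at z = 200 mm, each running between the inner faces of the legs it joins and aligned with the legs' outer faces on the other axis.

B is a spool: two coaxial disc flanges of radius 116 mm and thickness 25 mm, joined by a core cylinder of radius 57 mm and height 93 mm. The lower flange rests on z = 0 and the three cylinders share a vertical axis.

The spool is on top of the stool, centred.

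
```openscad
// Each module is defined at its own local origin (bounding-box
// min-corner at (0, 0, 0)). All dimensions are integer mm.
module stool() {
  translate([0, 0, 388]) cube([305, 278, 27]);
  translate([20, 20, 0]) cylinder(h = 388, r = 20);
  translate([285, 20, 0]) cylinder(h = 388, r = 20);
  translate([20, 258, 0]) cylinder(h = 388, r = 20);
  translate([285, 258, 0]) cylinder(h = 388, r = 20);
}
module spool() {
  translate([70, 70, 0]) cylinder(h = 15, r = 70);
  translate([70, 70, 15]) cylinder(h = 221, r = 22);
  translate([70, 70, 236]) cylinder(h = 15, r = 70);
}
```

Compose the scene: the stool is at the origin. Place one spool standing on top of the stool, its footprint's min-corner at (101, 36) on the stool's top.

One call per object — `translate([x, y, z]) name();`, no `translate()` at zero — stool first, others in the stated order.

stool();
translate([101, 36, 415]) spool();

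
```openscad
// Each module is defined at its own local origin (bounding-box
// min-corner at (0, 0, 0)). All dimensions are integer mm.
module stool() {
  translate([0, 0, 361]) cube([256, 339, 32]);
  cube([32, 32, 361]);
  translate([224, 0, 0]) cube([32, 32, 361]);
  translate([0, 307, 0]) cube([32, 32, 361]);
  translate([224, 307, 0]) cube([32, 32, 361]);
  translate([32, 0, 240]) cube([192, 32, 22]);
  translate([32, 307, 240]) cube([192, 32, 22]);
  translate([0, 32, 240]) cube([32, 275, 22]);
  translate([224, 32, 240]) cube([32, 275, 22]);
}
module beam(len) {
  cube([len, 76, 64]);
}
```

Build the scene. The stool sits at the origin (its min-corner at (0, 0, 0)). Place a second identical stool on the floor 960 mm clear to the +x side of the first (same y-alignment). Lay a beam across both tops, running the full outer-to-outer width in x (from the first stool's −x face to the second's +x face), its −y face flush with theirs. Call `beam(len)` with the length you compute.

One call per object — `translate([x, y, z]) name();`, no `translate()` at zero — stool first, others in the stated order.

stool();
translate([1216, 0, 0]) stool();
translate([0, 0, 393]) beam(1472);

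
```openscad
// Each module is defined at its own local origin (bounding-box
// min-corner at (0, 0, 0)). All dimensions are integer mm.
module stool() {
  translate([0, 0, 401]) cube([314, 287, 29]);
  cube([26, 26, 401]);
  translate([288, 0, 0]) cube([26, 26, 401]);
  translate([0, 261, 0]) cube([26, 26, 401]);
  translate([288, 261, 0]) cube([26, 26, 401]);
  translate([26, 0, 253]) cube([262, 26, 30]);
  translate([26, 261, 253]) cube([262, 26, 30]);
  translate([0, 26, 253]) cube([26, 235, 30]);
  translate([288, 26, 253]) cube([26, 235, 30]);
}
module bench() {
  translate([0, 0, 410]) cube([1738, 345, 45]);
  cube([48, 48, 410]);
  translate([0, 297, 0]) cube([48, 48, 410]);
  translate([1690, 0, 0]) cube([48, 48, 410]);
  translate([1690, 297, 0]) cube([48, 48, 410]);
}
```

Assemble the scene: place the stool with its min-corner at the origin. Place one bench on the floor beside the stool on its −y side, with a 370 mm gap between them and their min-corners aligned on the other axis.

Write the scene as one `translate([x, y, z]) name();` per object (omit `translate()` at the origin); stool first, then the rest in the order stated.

stool();
translate([0, -715, 0]) bench();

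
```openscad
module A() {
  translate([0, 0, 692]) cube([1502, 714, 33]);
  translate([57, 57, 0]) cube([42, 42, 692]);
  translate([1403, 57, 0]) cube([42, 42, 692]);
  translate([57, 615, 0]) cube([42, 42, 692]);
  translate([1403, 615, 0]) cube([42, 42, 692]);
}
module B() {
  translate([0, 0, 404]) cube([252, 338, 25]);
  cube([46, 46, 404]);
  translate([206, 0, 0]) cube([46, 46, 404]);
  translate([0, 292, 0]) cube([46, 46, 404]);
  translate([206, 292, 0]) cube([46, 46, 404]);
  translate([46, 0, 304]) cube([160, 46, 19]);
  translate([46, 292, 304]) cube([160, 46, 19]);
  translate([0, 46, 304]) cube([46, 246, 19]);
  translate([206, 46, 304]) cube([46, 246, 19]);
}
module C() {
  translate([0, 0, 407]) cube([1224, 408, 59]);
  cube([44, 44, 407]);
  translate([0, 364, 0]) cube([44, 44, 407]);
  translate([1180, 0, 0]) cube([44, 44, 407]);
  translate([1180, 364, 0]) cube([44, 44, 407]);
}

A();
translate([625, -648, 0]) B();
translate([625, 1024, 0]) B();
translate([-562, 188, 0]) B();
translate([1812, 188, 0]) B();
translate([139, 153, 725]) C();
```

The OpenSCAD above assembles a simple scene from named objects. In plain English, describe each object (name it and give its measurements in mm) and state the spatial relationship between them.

A is a rectangular dining table. The top is 1502×714×33 mm with its upper surface at z = 725 mm. It stands on four 42×42 mm square legs, each inset 57 mm from the nearest pair of top edges, running from the floor to the underside of the top.

B is a four-legged stool. The seat is a 252×338×25 mm slab whose top surface is at z = 429 mm; four square legs, each 46×46 mm in cross-section, run from the floor (z = 0) to the underside of the seat, each flush with a corner of the seat. Four stretchers, 46 mm wide and 19 mm tall, connect adjacent legs with their undersides at z = 304 mm, each running between the inner faces of the legs it joins and aligned with the legs' outer faces on the other axis.

C is a bench: a 1224×408 mm seat slab, 59 mm thick, top at z = 466 mm, on four 44×44 mm square legs flush with the seat corners and standing on z = 0.

Four stools sit around the table at the −y, +y, −x, +x sides. The bench is on top of the table, centred.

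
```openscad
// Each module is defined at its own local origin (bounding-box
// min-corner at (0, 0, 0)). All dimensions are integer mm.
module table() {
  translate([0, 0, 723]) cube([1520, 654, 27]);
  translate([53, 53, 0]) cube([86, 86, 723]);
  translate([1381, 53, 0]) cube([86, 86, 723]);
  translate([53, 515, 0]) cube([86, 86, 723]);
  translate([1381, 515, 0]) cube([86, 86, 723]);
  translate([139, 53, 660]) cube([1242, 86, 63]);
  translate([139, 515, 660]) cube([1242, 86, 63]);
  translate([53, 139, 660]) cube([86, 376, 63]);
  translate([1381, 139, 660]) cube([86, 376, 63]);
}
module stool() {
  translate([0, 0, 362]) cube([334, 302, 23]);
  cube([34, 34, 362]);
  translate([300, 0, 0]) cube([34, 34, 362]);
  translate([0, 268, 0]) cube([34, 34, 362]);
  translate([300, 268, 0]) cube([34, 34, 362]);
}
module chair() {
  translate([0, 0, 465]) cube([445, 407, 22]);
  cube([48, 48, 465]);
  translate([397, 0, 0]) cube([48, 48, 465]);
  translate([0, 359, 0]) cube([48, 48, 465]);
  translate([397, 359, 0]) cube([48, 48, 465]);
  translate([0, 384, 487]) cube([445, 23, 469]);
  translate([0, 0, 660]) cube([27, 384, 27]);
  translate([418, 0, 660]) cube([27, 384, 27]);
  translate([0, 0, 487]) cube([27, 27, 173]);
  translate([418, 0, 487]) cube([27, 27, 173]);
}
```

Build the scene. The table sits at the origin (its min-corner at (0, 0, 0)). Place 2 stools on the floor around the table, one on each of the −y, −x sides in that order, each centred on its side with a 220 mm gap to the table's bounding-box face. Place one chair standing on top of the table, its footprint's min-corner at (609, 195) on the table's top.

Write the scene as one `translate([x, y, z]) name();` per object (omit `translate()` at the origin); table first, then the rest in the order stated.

table();
translate([593, -522, 0]) stool();
translate([-554, 176, 0]) stool();
translate([609, 195, 750]) chair();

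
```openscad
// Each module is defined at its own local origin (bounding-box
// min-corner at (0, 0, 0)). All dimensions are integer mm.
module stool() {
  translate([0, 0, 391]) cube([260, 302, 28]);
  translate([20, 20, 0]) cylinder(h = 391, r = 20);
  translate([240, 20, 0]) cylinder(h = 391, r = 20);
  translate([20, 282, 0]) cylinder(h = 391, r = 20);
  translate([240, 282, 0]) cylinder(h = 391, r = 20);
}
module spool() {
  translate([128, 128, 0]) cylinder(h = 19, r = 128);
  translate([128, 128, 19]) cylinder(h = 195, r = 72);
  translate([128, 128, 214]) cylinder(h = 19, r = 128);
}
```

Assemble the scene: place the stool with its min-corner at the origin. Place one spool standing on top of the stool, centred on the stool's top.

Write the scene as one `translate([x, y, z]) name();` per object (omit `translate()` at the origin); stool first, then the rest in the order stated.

stool();
translate([2, 23, 419]) spool();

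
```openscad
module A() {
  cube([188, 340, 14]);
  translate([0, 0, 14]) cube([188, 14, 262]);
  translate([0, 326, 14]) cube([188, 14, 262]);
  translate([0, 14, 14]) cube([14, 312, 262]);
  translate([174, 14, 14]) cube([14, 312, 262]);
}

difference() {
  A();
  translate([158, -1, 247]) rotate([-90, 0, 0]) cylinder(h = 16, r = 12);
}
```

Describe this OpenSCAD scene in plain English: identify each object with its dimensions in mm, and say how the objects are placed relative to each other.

A is an open-topped rectangular box: outside dimensions 188×340×276 mm, with a uniform wall and base thickness of 14 mm. The base is a full 188×340 slab on the floor; four walls sit on top of the base. The front and back walls (the −y and +y sides) span the full width; the two side walls fit between them.

The open box has a circular hole of radius 12 mm through its front wall, centred at (x = 158, z = 247).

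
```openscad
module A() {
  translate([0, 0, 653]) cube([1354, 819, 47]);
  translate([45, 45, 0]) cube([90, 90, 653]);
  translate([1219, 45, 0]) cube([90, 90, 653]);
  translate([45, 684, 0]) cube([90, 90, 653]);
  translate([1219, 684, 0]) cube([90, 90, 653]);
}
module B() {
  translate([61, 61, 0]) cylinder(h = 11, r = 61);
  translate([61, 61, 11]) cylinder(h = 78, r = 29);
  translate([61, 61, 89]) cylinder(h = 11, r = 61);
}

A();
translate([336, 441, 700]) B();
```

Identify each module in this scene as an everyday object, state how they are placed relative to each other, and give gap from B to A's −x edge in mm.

A is a table. B is a spool. The spool is on top of the table. The gap from the spool to the table's −x edge is 336 mm.

The spool's min-x is at 336; the table's min-x is 0; gap = 336 mm.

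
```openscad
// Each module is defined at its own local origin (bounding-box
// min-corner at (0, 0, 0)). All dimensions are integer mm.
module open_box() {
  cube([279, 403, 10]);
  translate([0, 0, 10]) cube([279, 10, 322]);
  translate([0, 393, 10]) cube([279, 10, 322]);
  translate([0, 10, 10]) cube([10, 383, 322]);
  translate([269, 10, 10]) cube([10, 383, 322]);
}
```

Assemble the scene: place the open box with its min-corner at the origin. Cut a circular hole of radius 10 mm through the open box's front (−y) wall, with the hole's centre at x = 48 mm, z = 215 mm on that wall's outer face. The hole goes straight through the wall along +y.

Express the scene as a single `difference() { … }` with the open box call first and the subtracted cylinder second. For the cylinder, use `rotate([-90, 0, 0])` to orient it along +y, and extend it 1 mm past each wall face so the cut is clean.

difference() {
  open_box();
  translate([48, -1, 215]) rotate([-90, 0, 0]) cylinder(h = 12, r = 10);
}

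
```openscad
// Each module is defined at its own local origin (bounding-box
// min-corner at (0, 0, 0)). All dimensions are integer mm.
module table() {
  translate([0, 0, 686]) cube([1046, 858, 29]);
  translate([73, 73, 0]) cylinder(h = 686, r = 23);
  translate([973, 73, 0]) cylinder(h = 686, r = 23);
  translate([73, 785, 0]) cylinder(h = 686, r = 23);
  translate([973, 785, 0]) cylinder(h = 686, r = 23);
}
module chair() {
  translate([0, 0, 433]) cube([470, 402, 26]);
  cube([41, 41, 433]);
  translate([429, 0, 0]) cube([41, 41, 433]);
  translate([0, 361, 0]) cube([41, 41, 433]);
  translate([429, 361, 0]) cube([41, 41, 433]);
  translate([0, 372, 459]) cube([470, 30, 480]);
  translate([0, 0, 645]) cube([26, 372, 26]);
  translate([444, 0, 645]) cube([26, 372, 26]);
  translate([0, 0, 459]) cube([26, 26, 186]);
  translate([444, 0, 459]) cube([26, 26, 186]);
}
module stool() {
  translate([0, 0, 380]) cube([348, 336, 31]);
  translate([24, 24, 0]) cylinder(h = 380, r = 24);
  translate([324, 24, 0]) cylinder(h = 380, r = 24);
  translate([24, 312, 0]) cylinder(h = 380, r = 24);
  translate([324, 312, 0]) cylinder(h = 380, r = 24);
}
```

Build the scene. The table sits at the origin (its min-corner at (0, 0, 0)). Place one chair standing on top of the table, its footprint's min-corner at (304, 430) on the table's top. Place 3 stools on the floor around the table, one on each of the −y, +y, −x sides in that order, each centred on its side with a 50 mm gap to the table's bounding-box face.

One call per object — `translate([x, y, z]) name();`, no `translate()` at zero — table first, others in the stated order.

table();
translate([304, 430, 715]) chair();
translate([349, -386, 0]) stool();
translate([349, 908, 0]) stool();
translate([-398, 261, 0]) stool();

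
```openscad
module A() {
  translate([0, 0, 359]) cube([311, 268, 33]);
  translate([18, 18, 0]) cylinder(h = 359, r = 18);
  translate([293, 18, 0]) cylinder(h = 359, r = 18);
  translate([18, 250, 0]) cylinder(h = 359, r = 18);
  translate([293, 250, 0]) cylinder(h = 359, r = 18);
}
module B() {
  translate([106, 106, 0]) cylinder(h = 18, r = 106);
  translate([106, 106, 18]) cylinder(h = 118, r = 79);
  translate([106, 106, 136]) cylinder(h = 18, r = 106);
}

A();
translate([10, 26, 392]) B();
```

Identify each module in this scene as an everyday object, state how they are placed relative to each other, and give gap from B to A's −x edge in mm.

The spool's min-x is at 10; the stool's min-x is 0; gap = 10 mm.

A is a stool. B is a spool. The spool is on top of the stool. The gap from the spool to the stool's −x edge is 10 mm.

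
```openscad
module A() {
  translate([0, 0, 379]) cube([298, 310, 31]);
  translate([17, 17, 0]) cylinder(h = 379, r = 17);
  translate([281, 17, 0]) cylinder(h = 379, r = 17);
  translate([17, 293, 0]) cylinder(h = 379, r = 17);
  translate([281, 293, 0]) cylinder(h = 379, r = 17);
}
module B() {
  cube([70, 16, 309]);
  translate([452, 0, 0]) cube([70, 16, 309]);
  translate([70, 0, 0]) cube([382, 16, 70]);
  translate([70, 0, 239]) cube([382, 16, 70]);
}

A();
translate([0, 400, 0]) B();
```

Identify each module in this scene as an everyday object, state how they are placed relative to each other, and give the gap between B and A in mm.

The picture frame's nearest face is 90 mm from the stool's +y face.

A is a stool. B is a picture frame. The picture frame is on the floor beside the stool on its +y side. The gap between the picture frame and the stool is 90 mm.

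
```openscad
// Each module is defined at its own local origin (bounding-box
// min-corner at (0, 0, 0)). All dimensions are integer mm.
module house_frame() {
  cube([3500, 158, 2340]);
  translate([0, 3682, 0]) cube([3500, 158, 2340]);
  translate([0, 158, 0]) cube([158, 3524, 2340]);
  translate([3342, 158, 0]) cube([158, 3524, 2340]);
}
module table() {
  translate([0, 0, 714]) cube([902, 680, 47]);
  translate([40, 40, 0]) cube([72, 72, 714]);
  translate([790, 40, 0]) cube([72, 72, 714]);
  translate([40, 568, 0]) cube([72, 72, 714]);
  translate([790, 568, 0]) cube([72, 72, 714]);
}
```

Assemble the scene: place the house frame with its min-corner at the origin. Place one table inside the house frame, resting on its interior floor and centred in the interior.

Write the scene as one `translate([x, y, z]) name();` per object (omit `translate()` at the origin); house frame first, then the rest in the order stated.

house_frame();
translate([1299, 1580, 0]) table();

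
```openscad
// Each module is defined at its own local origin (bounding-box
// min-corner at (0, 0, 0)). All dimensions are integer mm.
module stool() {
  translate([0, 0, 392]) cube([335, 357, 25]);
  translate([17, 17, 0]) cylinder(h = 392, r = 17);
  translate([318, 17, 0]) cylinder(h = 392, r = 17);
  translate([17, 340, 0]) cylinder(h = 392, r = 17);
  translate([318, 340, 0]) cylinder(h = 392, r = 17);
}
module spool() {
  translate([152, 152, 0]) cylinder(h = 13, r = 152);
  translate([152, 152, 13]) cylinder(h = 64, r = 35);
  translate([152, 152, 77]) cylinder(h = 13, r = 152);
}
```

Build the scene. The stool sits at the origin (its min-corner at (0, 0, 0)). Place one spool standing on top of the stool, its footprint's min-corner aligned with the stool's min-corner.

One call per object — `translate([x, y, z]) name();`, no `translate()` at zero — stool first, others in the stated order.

stool();
translate([0, 0, 417]) spool();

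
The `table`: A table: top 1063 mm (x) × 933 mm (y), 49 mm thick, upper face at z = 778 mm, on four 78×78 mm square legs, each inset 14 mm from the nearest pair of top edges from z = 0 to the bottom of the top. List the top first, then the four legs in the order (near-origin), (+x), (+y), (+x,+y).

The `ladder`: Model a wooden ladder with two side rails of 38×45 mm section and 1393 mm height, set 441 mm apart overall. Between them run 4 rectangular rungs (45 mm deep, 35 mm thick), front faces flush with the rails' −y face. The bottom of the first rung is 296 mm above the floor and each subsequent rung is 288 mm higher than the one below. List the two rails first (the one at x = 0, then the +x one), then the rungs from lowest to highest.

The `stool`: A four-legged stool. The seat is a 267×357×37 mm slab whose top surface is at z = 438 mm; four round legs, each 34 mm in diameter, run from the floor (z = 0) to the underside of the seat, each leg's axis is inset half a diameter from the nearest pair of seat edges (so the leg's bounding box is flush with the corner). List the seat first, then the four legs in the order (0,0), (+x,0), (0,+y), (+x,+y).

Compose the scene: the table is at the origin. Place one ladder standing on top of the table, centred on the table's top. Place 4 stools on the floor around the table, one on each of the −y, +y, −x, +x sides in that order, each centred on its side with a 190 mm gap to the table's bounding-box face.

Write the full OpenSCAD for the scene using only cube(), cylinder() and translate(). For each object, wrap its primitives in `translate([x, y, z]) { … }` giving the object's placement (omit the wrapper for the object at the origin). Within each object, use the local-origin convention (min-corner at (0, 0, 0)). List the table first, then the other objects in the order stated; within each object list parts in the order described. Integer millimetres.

translate([0, 0, 729]) cube([1063, 933, 49]);
translate([14, 14, 0]) cube([78, 78, 729]);
translate([971, 14, 0]) cube([78, 78, 729]);
translate([14, 841, 0]) cube([78, 78, 729]);
translate([971, 841, 0]) cube([78, 78, 729]);
translate([311, 444, 778]) {
  cube([38, 45, 1393]);
  translate([403, 0, 0]) cube([38, 45, 1393]);
  translate([38, 0, 296]) cube([365, 45, 35]);
  translate([38, 0, 584]) cube([365, 45, 35]);
  translate([38, 0, 872]) cube([365, 45, 35]);
  translate([38, 0, 1160]) cube([365, 45, 35]);
}
translate([398, -547, 0]) {
  translate([0, 0, 401]) cube([267, 357, 37]);
  translate([17, 17, 0]) cylinder(h = 401, r = 17);
  translate([250, 17, 0]) cylinder(h = 401, r = 17);
  translate([17, 340, 0]) cylinder(h = 401, r = 17);
  translate([250, 340, 0]) cylinder(h = 401, r = 17);
}
translate([398, 1123, 0]) {
  translate([0, 0, 401]) cube([267, 357, 37]);
  translate([17, 17, 0]) cylinder(h = 401, r = 17);
  translate([250, 17, 0]) cylinder(h = 401, r = 17);
  translate([17, 340, 0]) cylinder(h = 401, r = 17);
  translate([250, 340, 0]) cylinder(h = 401, r = 17);
}
translate([-457, 288, 0]) {
  translate([0, 0, 401]) cube([267, 357, 37]);
  translate([17, 17, 0]) cylinder(h = 401, r = 17);
  translate([250, 17, 0]) cylinder(h = 401, r = 17);
  translate([17, 340, 0]) cylinder(h = 401, r = 17);
  translate([250, 340, 0]) cylinder(h = 401, r = 17);
}
translate([1253, 288, 0]) {
  translate([0, 0, 401]) cube([267, 357, 37]);
  translate([17, 17, 0]) cylinder(h = 401, r = 17);
  translate([250, 17, 0]) cylinder(h = 401, r = 17);
  translate([17, 340, 0]) cylinder(h = 401, r = 17);
  translate([250, 340, 0]) cylinder(h = 401, r = 17);
}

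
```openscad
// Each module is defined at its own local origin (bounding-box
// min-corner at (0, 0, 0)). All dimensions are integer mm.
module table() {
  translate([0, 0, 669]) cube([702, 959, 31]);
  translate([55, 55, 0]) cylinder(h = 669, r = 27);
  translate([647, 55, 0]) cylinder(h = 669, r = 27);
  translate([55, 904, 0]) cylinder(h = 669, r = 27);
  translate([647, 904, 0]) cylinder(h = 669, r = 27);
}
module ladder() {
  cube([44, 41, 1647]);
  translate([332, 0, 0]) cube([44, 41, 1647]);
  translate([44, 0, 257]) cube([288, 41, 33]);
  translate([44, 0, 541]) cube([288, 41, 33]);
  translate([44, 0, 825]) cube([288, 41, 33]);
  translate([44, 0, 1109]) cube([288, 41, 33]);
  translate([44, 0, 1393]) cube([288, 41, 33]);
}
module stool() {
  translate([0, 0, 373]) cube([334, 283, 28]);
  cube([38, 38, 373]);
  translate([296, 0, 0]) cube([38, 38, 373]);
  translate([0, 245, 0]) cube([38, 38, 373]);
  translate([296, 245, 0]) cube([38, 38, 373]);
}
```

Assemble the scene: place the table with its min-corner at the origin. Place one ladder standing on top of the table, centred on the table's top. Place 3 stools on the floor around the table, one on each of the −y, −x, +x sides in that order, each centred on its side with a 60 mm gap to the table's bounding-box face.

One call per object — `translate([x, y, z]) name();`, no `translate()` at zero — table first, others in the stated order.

table();
translate([163, 459, 700]) ladder();
translate([184, -343, 0]) stool();
translate([-394, 338, 0]) stool();
translate([762, 338, 0]) stool();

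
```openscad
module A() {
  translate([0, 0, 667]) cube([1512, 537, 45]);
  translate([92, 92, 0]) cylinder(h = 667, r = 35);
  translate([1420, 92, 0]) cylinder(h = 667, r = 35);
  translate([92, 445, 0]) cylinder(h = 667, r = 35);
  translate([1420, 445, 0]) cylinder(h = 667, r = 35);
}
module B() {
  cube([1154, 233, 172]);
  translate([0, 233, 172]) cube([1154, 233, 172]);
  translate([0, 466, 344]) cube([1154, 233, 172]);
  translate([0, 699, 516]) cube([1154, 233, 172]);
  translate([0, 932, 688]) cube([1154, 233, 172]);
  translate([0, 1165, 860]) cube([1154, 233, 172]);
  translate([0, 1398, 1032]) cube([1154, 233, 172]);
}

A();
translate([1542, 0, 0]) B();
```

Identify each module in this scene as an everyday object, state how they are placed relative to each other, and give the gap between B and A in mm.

The staircase's nearest face is 30 mm from the table's +x face.

A is a table. B is a staircase. The staircase is on the floor beside the table on its +x side. The gap between the staircase and the table is 30 mm.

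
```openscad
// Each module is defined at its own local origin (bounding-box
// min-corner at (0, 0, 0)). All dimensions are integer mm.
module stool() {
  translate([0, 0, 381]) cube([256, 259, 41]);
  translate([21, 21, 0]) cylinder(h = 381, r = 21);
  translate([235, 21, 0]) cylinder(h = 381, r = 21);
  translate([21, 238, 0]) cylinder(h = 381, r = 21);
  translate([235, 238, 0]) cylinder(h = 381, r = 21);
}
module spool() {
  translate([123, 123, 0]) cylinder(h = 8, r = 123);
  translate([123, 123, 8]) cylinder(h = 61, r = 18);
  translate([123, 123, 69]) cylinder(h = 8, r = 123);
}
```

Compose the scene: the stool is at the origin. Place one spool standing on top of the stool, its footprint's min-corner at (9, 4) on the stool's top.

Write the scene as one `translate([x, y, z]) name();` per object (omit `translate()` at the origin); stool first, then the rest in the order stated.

stool();
translate([9, 4, 422]) spool();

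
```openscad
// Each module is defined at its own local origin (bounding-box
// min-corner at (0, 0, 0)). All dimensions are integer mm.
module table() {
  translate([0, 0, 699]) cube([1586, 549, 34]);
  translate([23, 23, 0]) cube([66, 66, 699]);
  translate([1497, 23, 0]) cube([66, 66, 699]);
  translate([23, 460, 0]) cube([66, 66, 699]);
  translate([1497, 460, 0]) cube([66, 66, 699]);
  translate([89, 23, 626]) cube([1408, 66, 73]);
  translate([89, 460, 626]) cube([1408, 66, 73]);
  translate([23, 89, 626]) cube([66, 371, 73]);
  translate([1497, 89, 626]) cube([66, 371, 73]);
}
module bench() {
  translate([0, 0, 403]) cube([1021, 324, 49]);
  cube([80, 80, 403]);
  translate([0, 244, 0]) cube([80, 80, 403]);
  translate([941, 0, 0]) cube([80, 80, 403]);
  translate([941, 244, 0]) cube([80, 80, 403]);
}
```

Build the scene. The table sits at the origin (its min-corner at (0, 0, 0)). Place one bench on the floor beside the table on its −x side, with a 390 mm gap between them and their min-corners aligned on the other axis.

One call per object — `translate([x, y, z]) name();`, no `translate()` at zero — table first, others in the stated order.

table();
translate([-1411, 0, 0]) bench();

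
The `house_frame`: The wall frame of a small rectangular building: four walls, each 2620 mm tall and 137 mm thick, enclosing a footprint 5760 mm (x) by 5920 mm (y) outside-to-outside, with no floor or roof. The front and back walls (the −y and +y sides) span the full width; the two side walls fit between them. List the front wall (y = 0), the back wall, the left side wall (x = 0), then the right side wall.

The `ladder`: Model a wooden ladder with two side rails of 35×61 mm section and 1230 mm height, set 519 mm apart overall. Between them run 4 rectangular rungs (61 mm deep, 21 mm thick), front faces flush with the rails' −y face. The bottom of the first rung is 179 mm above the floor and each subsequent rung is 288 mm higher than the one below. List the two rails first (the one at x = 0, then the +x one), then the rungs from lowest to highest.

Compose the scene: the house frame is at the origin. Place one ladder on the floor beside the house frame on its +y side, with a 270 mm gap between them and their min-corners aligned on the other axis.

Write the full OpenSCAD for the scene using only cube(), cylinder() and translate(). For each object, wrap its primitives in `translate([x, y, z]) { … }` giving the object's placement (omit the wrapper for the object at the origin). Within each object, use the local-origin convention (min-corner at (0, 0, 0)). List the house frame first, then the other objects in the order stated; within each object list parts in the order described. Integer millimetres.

cube([5760, 137, 2620]);
translate([0, 5783, 0]) cube([5760, 137, 2620]);
translate([0, 137, 0]) cube([137, 5646, 2620]);
translate([5623, 137, 0]) cube([137, 5646, 2620]);
translate([0, 6190, 0]) {
  cube([35, 61, 1230]);
  translate([484, 0, 0]) cube([35, 61, 1230]);
  translate([35, 0, 179]) cube([449, 61, 21]);
  translate([35, 0, 467]) cube([449, 61, 21]);
  translate([35, 0, 755]) cube([449, 61, 21]);
  translate([35, 0, 1043]) cube([449, 61, 21]);
}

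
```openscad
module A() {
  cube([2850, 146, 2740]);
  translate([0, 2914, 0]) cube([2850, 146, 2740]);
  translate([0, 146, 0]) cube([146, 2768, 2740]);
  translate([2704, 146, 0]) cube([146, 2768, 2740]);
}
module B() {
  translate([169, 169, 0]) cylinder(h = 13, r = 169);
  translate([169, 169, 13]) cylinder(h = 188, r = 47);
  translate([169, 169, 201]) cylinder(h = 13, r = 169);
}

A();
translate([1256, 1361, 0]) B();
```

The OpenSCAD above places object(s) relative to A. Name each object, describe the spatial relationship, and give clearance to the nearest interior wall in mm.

A is a house frame. B is a spool. The spool sits inside the house frame, centred. The clearance to the nearest interior wall is 1110 mm.

Clearances: x = 1110, y = 1215; minimum 1110 mm.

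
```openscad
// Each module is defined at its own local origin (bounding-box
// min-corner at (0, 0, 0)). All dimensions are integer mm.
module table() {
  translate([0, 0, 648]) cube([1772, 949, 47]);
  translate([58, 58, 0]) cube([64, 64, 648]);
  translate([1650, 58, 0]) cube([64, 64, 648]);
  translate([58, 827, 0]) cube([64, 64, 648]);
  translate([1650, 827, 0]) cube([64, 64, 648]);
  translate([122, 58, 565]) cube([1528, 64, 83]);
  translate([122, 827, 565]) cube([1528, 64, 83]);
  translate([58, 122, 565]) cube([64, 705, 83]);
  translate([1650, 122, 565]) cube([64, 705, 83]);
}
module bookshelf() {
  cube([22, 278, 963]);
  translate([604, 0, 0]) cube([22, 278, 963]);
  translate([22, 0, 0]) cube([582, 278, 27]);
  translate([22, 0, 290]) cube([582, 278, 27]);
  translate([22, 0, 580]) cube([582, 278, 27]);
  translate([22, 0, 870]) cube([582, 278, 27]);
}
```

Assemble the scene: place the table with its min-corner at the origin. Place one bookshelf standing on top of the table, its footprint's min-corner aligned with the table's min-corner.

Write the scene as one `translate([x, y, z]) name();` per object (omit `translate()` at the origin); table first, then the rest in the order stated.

table();
translate([0, 0, 695]) bookshelf();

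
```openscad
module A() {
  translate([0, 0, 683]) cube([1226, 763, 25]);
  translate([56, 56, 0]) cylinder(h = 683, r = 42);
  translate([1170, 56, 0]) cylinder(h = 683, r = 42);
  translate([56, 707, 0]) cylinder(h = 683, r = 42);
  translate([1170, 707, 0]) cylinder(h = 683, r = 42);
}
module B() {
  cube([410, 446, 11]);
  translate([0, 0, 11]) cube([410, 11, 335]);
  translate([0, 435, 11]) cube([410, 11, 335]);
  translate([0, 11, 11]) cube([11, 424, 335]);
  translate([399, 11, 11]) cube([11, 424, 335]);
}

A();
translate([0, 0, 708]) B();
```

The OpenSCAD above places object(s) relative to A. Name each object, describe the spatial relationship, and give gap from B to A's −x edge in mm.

The open box's min-x is at 0; the table's min-x is 0; gap = 0 mm.

A is a table. B is an open box. The open box is on top of the table. The gap from the open box to the table's −x edge is 0 mm.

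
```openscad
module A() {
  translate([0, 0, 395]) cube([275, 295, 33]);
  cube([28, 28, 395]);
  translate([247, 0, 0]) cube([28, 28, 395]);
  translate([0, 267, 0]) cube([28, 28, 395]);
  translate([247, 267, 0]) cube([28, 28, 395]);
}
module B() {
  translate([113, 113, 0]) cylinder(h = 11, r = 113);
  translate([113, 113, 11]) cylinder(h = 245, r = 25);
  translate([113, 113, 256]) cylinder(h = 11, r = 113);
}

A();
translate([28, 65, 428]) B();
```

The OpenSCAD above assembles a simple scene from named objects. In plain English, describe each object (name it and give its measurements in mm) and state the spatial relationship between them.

A is a four-legged stool. The seat is a 275×295×33 mm slab whose top surface is at z = 428 mm; four square legs, each 28×28 mm in cross-section, run from the floor (z = 0) to the underside of the seat, each flush with a corner of the seat.

B is a spool: two coaxial disc flanges of radius 113 mm and thickness 11 mm, joined by a core cylinder of radius 25 mm and height 245 mm. The lower flange rests on z = 0 and the three cylinders share a vertical axis.

The spool is on top of the stool.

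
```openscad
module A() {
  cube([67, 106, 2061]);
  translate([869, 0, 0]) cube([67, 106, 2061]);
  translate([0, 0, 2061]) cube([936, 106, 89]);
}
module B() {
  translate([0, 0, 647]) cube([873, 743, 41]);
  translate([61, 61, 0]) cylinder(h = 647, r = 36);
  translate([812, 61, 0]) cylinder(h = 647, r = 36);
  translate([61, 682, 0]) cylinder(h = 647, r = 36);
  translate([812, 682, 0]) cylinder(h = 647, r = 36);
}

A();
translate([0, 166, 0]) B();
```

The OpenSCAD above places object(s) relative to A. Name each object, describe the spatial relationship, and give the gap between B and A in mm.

The table's nearest face is 60 mm from the door frame's +y face.

A is a door frame. B is a table. The table is on the floor beside the door frame on its +y side. The gap between the table and the door frame is 60 mm.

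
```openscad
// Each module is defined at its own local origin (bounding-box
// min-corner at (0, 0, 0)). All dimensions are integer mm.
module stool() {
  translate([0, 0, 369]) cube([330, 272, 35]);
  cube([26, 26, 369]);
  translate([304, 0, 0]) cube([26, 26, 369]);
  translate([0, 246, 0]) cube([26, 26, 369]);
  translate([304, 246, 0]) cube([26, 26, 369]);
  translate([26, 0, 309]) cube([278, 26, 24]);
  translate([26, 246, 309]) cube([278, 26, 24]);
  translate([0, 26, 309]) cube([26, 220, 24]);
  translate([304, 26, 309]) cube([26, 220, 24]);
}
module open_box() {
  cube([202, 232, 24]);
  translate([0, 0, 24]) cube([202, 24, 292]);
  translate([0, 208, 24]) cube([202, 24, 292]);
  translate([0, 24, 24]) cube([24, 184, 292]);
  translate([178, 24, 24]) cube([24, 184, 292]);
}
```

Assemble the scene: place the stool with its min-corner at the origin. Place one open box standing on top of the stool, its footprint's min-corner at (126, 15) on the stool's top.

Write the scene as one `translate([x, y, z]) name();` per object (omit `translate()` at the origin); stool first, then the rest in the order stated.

stool();
translate([126, 15, 404]) open_box();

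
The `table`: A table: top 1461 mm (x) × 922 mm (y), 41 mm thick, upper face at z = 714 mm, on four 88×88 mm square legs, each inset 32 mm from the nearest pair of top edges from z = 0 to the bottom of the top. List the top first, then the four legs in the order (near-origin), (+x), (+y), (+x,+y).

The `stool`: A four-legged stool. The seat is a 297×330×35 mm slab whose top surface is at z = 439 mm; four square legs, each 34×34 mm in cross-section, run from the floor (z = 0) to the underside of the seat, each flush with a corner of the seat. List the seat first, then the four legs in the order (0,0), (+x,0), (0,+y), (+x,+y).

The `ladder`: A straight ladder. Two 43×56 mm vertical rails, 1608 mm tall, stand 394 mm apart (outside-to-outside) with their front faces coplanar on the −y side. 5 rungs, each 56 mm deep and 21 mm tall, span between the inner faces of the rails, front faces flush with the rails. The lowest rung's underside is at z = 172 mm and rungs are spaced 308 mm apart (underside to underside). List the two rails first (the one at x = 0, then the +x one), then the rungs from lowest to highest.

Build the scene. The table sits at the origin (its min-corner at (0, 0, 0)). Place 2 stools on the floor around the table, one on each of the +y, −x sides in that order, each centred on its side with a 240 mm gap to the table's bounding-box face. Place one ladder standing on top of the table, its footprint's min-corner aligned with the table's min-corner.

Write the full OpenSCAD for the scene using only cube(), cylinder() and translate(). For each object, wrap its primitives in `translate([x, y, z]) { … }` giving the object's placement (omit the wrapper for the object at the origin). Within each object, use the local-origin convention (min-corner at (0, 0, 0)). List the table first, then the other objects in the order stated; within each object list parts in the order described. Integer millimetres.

translate([0, 0, 673]) cube([1461, 922, 41]);
translate([32, 32, 0]) cube([88, 88, 673]);
translate([1341, 32, 0]) cube([88, 88, 673]);
translate([32, 802, 0]) cube([88, 88, 673]);
translate([1341, 802, 0]) cube([88, 88, 673]);
translate([582, 1162, 0]) {
  translate([0, 0, 404]) cube([297, 330, 35]);
  cube([34, 34, 404]);
  translate([263, 0, 0]) cube([34, 34, 404]);
  translate([0, 296, 0]) cube([34, 34, 404]);
  translate([263, 296, 0]) cube([34, 34, 404]);
}
translate([-537, 296, 0]) {
  translate([0, 0, 404]) cube([297, 330, 35]);
  cube([34, 34, 404]);
  translate([263, 0, 0]) cube([34, 34, 404]);
  translate([0, 296, 0]) cube([34, 34, 404]);
  translate([263, 296, 0]) cube([34, 34, 404]);
}
translate([0, 0, 714]) {
  cube([43, 56, 1608]);
  translate([351, 0, 0]) cube([43, 56, 1608]);
  translate([43, 0, 172]) cube([308, 56, 21]);
  translate([43, 0, 480]) cube([308, 56, 21]);
  translate([43, 0, 788]) cube([308, 56, 21]);
  translate([43, 0, 1096]) cube([308, 56, 21]);
  translate([43, 0, 1404]) cube([308, 56, 21]);
}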